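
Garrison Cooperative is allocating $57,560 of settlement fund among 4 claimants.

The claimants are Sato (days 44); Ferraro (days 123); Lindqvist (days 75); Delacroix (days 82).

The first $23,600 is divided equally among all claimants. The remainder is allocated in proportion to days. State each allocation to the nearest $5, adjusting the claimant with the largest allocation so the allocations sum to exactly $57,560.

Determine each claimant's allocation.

Sato: $10,510; Ferraro: $18,795; Lindqvist: $13,760; Delacroix: $14,495

Equal tier: $23,600 ÷ 4 = $5,900 apiece.
Remainder $33,960 by days (total 324): Sato 4,611.85 → $4,610; Ferraro 12,892.22 → $12,890; Lindqvist 7,861.11 → $7,860; Delacroix 8,594.81 → $8,595.
Rounding difference +$5 on remainder applied to Ferraro.
Totals: Sato $5,900 + $4,610 = $10,510; Ferraro $5,900 + $12,895 = $18,795; Lindqvist $5,900 + $7,860 = $13,760; Delacroix $5,900 + $8,595 = $14,495.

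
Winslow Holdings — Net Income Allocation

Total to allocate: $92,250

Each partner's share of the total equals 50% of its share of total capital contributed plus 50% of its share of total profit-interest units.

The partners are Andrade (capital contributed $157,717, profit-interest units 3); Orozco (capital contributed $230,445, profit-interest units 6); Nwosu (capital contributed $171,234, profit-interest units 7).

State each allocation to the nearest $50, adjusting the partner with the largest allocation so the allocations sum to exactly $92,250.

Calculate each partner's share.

Andrade: $21,650 | Orozco: $36,300 | Nwosu: $34,300

Totals — capital contributed 559,396, profit-interest units 16.
Combined weights (50% capital contributed + 50% profit-interest units): Andrade 0.2347; Orozco 0.3935; Nwosu 0.3718.
Unrounded shares: Andrade 21,652.99; Orozco 36,298.22; Nwosu 34,298.79.
Rounded to nearest $50: Andrade $21,650; Orozco $36,300; Nwosu $34,300. Sum = $92,250.
Sum already equals the total — no adjustment.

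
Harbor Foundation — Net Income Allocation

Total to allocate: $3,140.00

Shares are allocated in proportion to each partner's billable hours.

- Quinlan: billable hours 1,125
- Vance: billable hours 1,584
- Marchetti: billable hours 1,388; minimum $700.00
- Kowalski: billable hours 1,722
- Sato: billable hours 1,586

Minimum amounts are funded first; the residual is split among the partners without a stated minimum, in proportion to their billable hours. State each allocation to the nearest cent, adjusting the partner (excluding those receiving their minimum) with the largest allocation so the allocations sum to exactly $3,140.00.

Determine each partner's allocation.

Guaranteed amounts: Marchetti $700.00. Balance $2,440.00.
Balance split over remaining billable hours 6,017: Quinlan 456.2074 → $456.21; Vance 642.3400 → $642.34; Kowalski 698.3015 → $698.30; Sato 643.1511 → $643.15.

Quinlan: $456.21 · Vance: $642.34 · Marchetti: $700.00 · Kowalski: $698.30 · Sato: $643.15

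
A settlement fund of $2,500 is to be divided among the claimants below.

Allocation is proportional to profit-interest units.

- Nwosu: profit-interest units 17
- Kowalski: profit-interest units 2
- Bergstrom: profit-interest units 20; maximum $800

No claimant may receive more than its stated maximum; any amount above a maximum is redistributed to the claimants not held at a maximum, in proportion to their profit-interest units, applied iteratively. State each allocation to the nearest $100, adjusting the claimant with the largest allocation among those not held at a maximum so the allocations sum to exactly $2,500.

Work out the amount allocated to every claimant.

Nwosu: $1,500 · Kowalski: $200 · Bergstrom: $800

Combined profit-interest units = 39.
Pro-rata shares before constraints: Nwosu 1,089.74; Kowalski 128.21; Bergstrom 1,282.05.
Held at cap: Bergstrom ($800); balance $1,700 reallocated over remaining profit-interest units 19.
Shares after redistribution: Nwosu 1,521.05 → $1,500; Kowalski 178.95 → $200.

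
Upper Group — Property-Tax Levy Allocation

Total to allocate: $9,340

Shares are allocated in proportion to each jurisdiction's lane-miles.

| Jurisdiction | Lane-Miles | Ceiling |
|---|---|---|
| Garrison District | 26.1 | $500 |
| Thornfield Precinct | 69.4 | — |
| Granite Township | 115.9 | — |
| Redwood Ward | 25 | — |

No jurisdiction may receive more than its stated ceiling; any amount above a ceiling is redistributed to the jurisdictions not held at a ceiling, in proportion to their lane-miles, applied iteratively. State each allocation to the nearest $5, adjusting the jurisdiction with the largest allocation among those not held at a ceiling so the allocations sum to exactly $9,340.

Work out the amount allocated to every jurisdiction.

Combined lane-miles = 236.4.
Unconstrained shares: Garrison District 1,031.19; Thornfield Precinct 2,741.95; Granite Township 4,579.13; Redwood Ward 987.73.
Cap binds for Garrison District ($500); remaining pool $8,840 reallocated over remaining lane-miles 210.3.
Remaining shares: Thornfield Precinct 2,917.24 → $2,915; Granite Township 4,871.88 → $4,870; Redwood Ward 1,050.88 → $1,050.
Rounding difference +$5 applied to Granite Township → $4,875.

Garrison District: $500 | Thornfield Precinct: $2,915 | Granite Township: $4,875 | Redwood Ward: $1,050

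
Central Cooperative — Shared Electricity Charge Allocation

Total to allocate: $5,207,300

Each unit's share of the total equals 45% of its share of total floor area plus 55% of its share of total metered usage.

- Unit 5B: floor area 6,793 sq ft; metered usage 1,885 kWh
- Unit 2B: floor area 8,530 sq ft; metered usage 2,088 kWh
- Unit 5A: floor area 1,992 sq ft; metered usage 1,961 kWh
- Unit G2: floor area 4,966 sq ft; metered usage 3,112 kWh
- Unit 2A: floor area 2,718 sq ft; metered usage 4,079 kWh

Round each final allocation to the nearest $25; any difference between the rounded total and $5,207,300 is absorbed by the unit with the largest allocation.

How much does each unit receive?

Totals — floor area 24,999, metered usage 13,125.
Blended shares (45% floor area + 55% metered usage): Unit 5B 0.2013; Unit 2B 0.2410; Unit 5A 0.1180; Unit G2 0.2198; Unit 2A 0.2199.
Unrounded shares: Unit 5B 1,048,069.98; Unit 2B 1,255,184.70; Unit 5A 614,631.53; Unit G2 1,144,560.35; Unit 2A 1,144,853.45.
Rounded to nearest $25: Unit 5B $1,048,075; Unit 2B $1,255,175; Unit 5A $614,625; Unit G2 $1,144,550; Unit 2A $1,144,850. Sum = $5,207,275.
Difference $5,207,300 − $5,207,275 = +$25 applied to largest allocation (Unit 2B): Unit 2B becomes $1,255,200.

Unit 5B: $1,048,075 | Unit 2B: $1,255,200 | Unit 5A: $614,625 | Unit G2: $1,144,550 | Unit 2A: $1,144,850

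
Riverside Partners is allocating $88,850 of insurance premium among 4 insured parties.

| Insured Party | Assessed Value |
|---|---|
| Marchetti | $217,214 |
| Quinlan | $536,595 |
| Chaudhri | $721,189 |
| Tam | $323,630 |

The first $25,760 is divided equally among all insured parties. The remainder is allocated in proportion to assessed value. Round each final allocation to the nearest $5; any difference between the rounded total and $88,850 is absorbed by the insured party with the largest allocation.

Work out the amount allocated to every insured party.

$25,760 shared equally gives $6,440 per insured party.
Remainder $63,090 by assessed value (total 1,798,628): Marchetti 7,619.16 → $7,620; Quinlan 18,822.00 → $18,820; Chaudhri 25,296.96 → $25,295; Tam 11,351.88 → $11,350.
Rounding difference +$5 on remainder applied to Chaudhri.
Totals: Marchetti $6,440 + $7,620 = $14,060; Quinlan $6,440 + $18,820 = $25,260; Chaudhri $6,440 + $25,300 = $31,740; Tam $6,440 + $11,350 = $17,790.

Marchetti: $14,060 · Quinlan: $25,260 · Chaudhri: $31,740 · Tam: $17,790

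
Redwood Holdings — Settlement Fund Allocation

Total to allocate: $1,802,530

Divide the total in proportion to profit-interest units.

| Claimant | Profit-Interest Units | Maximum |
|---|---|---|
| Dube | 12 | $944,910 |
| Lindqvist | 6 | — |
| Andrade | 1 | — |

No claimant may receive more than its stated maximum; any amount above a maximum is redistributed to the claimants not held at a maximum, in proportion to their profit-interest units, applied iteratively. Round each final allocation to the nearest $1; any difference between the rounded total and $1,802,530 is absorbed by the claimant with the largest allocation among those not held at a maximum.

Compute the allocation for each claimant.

Sum of profit-interest units: 19.
Pro-rata shares before constraints: Dube 1,138,440.00; Lindqvist 569,220.00; Andrade 94,870.00.
Capped: Dube ($944,910); remaining pool $857,620 reallocated over remaining profit-interest units 7.
Shares after redistribution: Lindqvist 735,102.86 → $735,103; Andrade 122,517.14 → $122,517.

Dube: $944,910 | Lindqvist: $735,103 | Andrade: $122,517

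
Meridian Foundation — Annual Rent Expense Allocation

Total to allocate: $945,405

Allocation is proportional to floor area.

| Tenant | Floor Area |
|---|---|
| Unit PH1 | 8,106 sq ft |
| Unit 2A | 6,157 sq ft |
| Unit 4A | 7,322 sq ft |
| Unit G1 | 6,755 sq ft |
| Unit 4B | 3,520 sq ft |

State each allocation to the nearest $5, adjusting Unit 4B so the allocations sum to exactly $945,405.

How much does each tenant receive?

Combined floor area = 31,860.
Unrounded shares: Unit PH1 8,106/31,860 × $945,405 = 240,535.25; Unit 2A 6,157/31,860 × $945,405 = 182,701.15; Unit 4A 7,322/31,860 × $945,405 = 217,271.04; Unit G1 6,755/31,860 × $945,405 = 200,446.04; Unit 4B 3,520/31,860 × $945,405 = 104,451.53.
Rounded to nearest $5: Unit PH1 $240,535; Unit 2A $182,700; Unit 4A $217,270; Unit G1 $200,445; Unit 4B $104,450. Sum = $945,400.
Difference $945,405 − $945,400 = +$5 applied to Unit 4B: Unit 4B becomes $104,455.

Unit PH1: $240,535 · Unit 2A: $182,700 · Unit 4A: $217,270 · Unit G1: $200,445 · Unit 4B: $104,455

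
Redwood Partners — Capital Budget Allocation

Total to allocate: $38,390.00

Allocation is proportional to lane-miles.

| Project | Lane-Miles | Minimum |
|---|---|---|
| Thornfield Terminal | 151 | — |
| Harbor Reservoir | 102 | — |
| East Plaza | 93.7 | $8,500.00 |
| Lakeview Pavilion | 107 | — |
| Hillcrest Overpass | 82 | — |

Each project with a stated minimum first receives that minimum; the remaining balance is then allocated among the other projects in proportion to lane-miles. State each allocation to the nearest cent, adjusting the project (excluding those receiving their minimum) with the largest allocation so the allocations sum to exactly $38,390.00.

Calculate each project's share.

Fund the minimums — East Plaza $8,500.00. Balance $29,890.00.
Balance split over remaining lane-miles 442: Thornfield Terminal 10,211.2896 → $10,211.29; Harbor Reservoir 6,897.6923 → $6,897.69; Lakeview Pavilion 7,235.8145 → $7,235.81; Hillcrest Overpass 5,545.2036 → $5,545.20.
Rounding difference +$0.01 applied to Thornfield Terminal → $10,211.30.

Thornfield Terminal: $10,211.30 · Harbor Reservoir: $6,897.69 · East Plaza: $8,500.00 · Lakeview Pavilion: $7,235.81 · Hillcrest Overpass: $5,545.20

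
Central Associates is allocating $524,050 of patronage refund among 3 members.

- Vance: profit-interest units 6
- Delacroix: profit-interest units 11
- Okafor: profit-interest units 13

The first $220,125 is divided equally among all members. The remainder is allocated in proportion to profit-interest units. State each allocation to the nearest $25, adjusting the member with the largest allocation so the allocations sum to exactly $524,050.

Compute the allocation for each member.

First tranche $220,125 split equally: $73,375 each.
Remainder $303,925 by profit-interest units (total 30): Vance 60,785.00 → $60,775; Delacroix 111,439.17 → $111,450; Okafor 131,700.83 → $131,700.
Totals: Vance $73,375 + $60,775 = $134,150; Delacroix $73,375 + $111,450 = $184,825; Okafor $73,375 + $131,700 = $205,075.

Vance: $134,150 · Delacroix: $184,825 · Okafor: $205,075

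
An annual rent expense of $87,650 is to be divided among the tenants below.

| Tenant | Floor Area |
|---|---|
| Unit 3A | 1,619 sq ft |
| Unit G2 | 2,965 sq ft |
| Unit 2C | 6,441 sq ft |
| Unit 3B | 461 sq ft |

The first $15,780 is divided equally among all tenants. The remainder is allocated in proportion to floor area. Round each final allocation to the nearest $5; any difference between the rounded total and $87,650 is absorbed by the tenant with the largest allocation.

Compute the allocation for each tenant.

First tranche $15,780 split equally: $3,945 each.
Remainder $71,870 by floor area (total 11,486): Unit 3A 10,130.38 → $10,130; Unit G2 18,552.55 → $18,555; Unit 2C 40,302.51 → $40,305; Unit 3B 2,884.56 → $2,885.
Rounding difference −$5 on remainder applied to Unit 2C.
Totals: Unit 3A $3,945 + $10,130 = $14,075; Unit G2 $3,945 + $18,555 = $22,500; Unit 2C $3,945 + $40,300 = $44,245; Unit 3B $3,945 + $2,885 = $6,830.

Unit 3A: $14,075; Unit G2: $22,500; Unit 2C: $44,245; Unit 3B: $6,830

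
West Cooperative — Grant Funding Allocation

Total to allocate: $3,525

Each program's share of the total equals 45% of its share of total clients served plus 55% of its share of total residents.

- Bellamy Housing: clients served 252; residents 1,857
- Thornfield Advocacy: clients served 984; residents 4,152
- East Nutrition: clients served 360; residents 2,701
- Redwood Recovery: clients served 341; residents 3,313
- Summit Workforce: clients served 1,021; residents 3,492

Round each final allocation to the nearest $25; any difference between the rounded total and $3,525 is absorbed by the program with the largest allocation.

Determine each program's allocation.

Totals — clients served 2,958, residents 15,515.
Blended shares (45% clients served + 55% residents): Bellamy Housing 0.1042; Thornfield Advocacy 0.2969; East Nutrition 0.1505; Redwood Recovery 0.1693; Summit Workforce 0.2791.
Raw shares: Bellamy Housing 367.19; Thornfield Advocacy 1,046.51; East Nutrition 530.57; Redwood Recovery 596.86; Summit Workforce 983.88.
At nearest $25: Bellamy Housing $375; Thornfield Advocacy $1,050; East Nutrition $525; Redwood Recovery $600; Summit Workforce $975. Sum = $3,525.
No rounding difference to absorb.

Bellamy Housing: $375; Thornfield Advocacy: $1,050; East Nutrition: $525; Redwood Recovery: $600; Summit Workforce: $975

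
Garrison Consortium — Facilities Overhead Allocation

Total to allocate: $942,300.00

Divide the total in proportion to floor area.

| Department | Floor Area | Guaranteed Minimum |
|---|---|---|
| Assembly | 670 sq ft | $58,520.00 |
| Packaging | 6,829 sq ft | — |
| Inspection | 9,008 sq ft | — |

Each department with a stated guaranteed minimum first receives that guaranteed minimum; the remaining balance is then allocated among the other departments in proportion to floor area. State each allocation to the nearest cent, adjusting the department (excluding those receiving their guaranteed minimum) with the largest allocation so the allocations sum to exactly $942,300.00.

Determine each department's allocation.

Assembly: $58,520.00 · Packaging: $381,090.71 · Inspection: $502,689.29

Minimums first: Assembly $58,520.00. Balance $883,780.00.
Balance split over remaining floor area 15,837: Packaging 381,090.7129 → $381,090.71; Inspection 502,689.2871 → $502,689.29.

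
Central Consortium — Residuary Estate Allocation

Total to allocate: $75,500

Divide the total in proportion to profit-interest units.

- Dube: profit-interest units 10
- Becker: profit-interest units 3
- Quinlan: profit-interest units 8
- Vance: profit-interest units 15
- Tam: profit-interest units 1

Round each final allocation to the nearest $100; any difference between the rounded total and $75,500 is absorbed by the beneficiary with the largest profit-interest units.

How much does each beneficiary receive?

Profit-interest units total: 10 + 3 + 8 + 15 + 1 = 37.
Raw shares: Dube 20,405.41; Becker 6,121.62; Quinlan 16,324.32; Vance 30,608.11; Tam 2,040.54.
Rounded to nearest $100: Dube $20,400; Becker $6,100; Quinlan $16,300; Vance $30,600; Tam $2,000. Sum = $75,400.
Difference $75,500 − $75,400 = +$100 applied to largest profit-interest units (Vance): Vance becomes $30,700.

Dube: $20,400; Becker: $6,100; Quinlan: $16,300; Vance: $30,700; Tam: $2,000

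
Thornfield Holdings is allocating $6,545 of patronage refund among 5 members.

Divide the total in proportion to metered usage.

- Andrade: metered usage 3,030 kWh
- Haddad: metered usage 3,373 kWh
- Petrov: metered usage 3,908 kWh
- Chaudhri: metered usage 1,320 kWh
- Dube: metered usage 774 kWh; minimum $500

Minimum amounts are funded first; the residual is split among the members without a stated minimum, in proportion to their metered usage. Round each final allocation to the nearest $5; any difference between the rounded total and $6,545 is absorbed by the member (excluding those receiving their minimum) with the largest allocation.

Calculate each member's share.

Guaranteed amounts: Dube $500. Residual $6,045.
Residual split over remaining metered usage 11,631: Andrade 1,574.79 → $1,575; Haddad 1,753.06 → $1,755; Petrov 2,031.11 → $2,030; Chaudhri 686.05 → $685.

Andrade: $1,575; Haddad: $1,755; Petrov: $2,030; Chaudhri: $685; Dube: $500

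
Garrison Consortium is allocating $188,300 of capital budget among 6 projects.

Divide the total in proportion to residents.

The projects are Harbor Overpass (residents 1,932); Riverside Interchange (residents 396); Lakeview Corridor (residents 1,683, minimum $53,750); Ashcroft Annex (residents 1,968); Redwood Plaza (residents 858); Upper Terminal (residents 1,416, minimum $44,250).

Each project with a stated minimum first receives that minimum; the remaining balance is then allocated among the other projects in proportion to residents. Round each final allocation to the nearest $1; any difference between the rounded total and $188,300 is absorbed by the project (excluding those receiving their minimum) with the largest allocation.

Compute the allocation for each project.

Guaranteed amounts: Lakeview Corridor $53,750; Upper Terminal $44,250. Remaining pool $90,300.
Remaining pool split over remaining residents 5,154: Harbor Overpass 33,849.36 → $33,849; Riverside Interchange 6,938.07 → $6,938; Ashcroft Annex 34,480.09 → $34,480; Redwood Plaza 15,032.48 → $15,032.
Rounding difference +$1 applied to Ashcroft Annex → $34,481.

Harbor Overpass: $33,849 | Riverside Interchange: $6,938 | Lakeview Corridor: $53,750 | Ashcroft Annex: $34,481 | Redwood Plaza: $15,032 | Upper Terminal: $44,250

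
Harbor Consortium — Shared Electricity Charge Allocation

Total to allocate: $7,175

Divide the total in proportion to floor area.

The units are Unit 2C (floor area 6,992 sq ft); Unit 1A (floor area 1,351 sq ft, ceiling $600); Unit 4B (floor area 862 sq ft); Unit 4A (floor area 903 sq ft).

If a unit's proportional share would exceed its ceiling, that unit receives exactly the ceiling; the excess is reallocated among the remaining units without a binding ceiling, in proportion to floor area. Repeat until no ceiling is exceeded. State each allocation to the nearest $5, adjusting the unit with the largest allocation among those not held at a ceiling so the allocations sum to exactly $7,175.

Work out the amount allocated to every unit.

Sum of floor area: 10,108.
Pro-rata shares before constraints: Unit 2C 4,963.16; Unit 1A 958.99; Unit 4B 611.88; Unit 4A 640.98.
Held at cap: Unit 1A ($600); balance $6,575 reallocated over remaining floor area 8,757.
Remaining shares: Unit 2C 5,249.79 → $5,250; Unit 4B 647.21 → $645; Unit 4A 678.00 → $680.

Unit 2C: $5,250 · Unit 1A: $600 · Unit 4B: $645 · Unit 4A: $680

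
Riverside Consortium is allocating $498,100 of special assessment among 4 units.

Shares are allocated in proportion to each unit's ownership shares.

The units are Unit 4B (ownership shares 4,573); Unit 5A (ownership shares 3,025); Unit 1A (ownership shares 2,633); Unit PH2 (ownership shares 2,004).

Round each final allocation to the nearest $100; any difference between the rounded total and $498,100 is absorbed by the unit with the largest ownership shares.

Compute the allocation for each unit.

Unit 4B: $186,100; Unit 5A: $123,200; Unit 1A: $107,200; Unit PH2: $81,600

Total ownership shares = 12,235.
Unrounded shares: Unit 4B 4,573/12,235 × $498,100 = 186,171.74; Unit 5A 3,025/12,235 × $498,100 = 123,151.00; Unit 1A 2,633/12,235 × $498,100 = 107,192.26; Unit PH2 2,004/12,235 × $498,100 = 81,584.99.
Rounded to nearest $100: Unit 4B $186,200; Unit 5A $123,200; Unit 1A $107,200; Unit PH2 $81,600. Sum = $498,200.
Difference $498,100 − $498,200 = −$100 applied to largest ownership shares (Unit 4B): Unit 4B becomes $186,100.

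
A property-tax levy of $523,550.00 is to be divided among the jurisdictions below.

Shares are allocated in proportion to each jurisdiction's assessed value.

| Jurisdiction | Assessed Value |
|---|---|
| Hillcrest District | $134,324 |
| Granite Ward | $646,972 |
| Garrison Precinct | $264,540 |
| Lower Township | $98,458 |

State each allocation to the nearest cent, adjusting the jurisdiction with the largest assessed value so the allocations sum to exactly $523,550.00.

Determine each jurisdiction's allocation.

Hillcrest District: $61,457.40; Granite Ward: $296,009.75; Garrison Precinct: $121,035.26; Lower Township: $45,047.59

Total assessed value = 134,324 + 646,972 + 264,540 + 98,458 = 1,144,294.
Raw shares: Hillcrest District 61,457.3966; Granite Ward 296,009.7585; Garrison Precinct 121,035.2558; Lower Township 45,047.5891.
After rounding (cent): Hillcrest District $61,457.40; Granite Ward $296,009.76; Garrison Precinct $121,035.26; Lower Township $45,047.59. Sum = $523,550.01.
Difference $523,550.00 − $523,550.01 = −$0.01 applied to largest assessed value (Granite Ward): Granite Ward becomes $296,009.75.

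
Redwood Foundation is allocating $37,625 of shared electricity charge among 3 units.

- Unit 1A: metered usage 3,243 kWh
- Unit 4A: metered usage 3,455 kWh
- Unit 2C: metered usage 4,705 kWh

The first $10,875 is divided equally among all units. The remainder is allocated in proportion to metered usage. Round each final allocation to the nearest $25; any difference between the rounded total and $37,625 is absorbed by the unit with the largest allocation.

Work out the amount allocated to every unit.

Equal tier: $10,875 ÷ 3 = $3,625 apiece.
Remainder $26,750 by metered usage (total 11,403): Unit 1A 7,607.67 → $7,600; Unit 4A 8,104.99 → $8,100; Unit 2C 11,037.34 → $11,025.
Rounding difference +$25 on remainder applied to Unit 2C.
Totals: Unit 1A $3,625 + $7,600 = $11,225; Unit 4A $3,625 + $8,100 = $11,725; Unit 2C $3,625 + $11,050 = $14,675.

Unit 1A: $11,225 · Unit 4A: $11,725 · Unit 2C: $14,675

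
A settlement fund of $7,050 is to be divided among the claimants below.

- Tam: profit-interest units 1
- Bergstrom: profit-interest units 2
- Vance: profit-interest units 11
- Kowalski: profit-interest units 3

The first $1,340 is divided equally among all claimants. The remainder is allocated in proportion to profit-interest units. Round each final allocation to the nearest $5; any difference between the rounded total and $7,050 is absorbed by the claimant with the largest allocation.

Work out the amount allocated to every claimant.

$1,340 shared equally gives $335 per claimant.
Remainder $5,710 by profit-interest units (total 17): Tam 335.88 → $335; Bergstrom 671.76 → $670; Vance 3,694.71 → $3,695; Kowalski 1,007.65 → $1,010.
Totals: Tam $335 + $335 = $670; Bergstrom $335 + $670 = $1,005; Vance $335 + $3,695 = $4,030; Kowalski $335 + $1,010 = $1,345.

Tam: $670; Bergstrom: $1,005; Vance: $4,030; Kowalski: $1,345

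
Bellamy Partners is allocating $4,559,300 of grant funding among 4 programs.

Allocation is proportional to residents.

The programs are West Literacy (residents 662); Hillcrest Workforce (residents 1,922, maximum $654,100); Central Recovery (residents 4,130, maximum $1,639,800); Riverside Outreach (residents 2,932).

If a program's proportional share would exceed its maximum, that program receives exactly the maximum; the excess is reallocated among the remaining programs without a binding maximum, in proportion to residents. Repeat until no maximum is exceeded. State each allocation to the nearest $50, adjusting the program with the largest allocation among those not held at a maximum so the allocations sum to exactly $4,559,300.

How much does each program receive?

West Literacy: $417,300 | Hillcrest Workforce: $654,100 | Central Recovery: $1,639,800 | Riverside Outreach: $1,848,100

Combined residents = 9,646.
Proportional shares (ignoring caps): West Literacy 312,902.41; Hillcrest Workforce 908,456.83; Central Recovery 1,952,095.07; Riverside Outreach 1,385,845.70.
Cap binds for Hillcrest Workforce ($654,100), Central Recovery ($1,639,800); remaining pool $2,265,400 reallocated over remaining residents 3,594.
Shares after redistribution: West Literacy 417,277.35 → $417,300; Riverside Outreach 1,848,122.65 → $1,848,100.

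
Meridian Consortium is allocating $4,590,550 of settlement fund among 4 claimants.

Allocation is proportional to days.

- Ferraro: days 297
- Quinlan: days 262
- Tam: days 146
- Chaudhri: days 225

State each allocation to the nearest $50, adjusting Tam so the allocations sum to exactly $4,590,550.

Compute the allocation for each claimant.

Sum of days: 930.
Pro-rata amounts: Ferraro 297/930 × $4,590,550 = 1,466,014.35; Quinlan 262/930 × $4,590,550 = 1,293,251.72; Tam 146/930 × $4,590,550 = 720,666.99; Chaudhri 225/930 × $4,590,550 = 1,110,616.94.
At nearest $50: Ferraro $1,466,000; Quinlan $1,293,250; Tam $720,650; Chaudhri $1,110,600. Sum = $4,590,500.
Difference $4,590,550 − $4,590,500 = +$50 applied to Tam: Tam becomes $720,700.

Ferraro: $1,466,000 · Quinlan: $1,293,250 · Tam: $720,700 · Chaudhri: $1,110,600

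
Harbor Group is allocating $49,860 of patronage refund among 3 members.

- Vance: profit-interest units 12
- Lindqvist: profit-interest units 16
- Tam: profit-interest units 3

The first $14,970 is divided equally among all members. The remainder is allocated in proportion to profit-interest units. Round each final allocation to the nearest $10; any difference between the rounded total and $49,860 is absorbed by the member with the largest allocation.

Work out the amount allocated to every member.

First tranche $14,970 split equally: $4,990 each.
Remainder $34,890 by profit-interest units (total 31): Vance 13,505.81 → $13,510; Lindqvist 18,007.74 → $18,010; Tam 3,376.45 → $3,380.
Rounding difference −$10 on remainder applied to Lindqvist.
Totals: Vance $4,990 + $13,510 = $18,500; Lindqvist $4,990 + $18,000 = $22,990; Tam $4,990 + $3,380 = $8,370.

Vance: $18,500 · Lindqvist: $22,990 · Tam: $8,370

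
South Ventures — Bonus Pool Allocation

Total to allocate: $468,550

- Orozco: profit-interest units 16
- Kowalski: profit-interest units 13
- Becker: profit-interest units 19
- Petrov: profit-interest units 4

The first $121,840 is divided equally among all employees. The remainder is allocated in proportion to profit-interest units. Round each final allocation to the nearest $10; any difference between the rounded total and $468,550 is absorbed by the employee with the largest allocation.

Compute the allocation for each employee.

Orozco: $137,140 | Kowalski: $117,140 | Becker: $157,140 | Petrov: $57,130

Equal tier: $121,840 ÷ 4 = $30,460 apiece.
Remainder $346,710 by profit-interest units (total 52): Orozco 106,680.00 → $106,680; Kowalski 86,677.50 → $86,680; Becker 126,682.50 → $126,680; Petrov 26,670.00 → $26,670.
Totals: Orozco $30,460 + $106,680 = $137,140; Kowalski $30,460 + $86,680 = $117,140; Becker $30,460 + $126,680 = $157,140; Petrov $30,460 + $26,670 = $57,130.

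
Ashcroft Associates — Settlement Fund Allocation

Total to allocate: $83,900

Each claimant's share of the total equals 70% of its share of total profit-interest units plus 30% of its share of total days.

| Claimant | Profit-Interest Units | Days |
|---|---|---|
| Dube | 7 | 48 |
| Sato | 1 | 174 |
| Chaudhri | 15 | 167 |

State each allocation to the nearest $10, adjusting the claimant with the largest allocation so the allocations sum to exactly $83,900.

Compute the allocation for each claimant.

Totals — profit-interest units 23, days 389.
Blended shares (70% profit-interest units + 30% days): Dube 0.2501; Sato 0.1646; Chaudhri 0.5853.
Unrounded shares: Dube 20,980.16; Sato 13,812.04; Chaudhri 49,107.80.
At nearest $10: Dube $20,980; Sato $13,810; Chaudhri $49,110. Sum = $83,900.
No rounding difference to absorb.

Dube: $20,980; Sato: $13,810; Chaudhri: $49,110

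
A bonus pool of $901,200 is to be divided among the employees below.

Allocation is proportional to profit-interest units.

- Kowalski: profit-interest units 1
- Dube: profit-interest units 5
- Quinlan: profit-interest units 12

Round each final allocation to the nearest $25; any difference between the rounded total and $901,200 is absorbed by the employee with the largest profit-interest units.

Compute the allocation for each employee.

Total profit-interest units = 1 + 5 + 12 = 18.
Raw shares: Kowalski 50,066.67; Dube 250,333.33; Quinlan 600,800.00.
At nearest $25: Kowalski $50,075; Dube $250,325; Quinlan $600,800. Sum = $901,200.
Rounded total matches; no reconciliation needed.

Kowalski: $50,075 | Dube: $250,325 | Quinlan: $600,800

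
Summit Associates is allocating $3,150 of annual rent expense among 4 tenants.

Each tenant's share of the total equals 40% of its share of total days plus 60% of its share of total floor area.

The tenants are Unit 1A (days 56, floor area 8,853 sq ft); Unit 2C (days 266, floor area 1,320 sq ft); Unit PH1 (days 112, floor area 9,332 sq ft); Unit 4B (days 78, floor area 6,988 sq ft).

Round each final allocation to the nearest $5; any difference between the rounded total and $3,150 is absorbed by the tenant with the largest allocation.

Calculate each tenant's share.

Unit 1A: $770 | Unit 2C: $750 | Unit PH1: $940 | Unit 4B: $690

Totals — days 512, floor area 26,493.
Combined weights (40% days + 60% floor area): Unit 1A 0.2442; Unit 2C 0.2377; Unit PH1 0.2988; Unit 4B 0.2192.
Pro-rata amounts: Unit 1A 769.38; Unit 2C 748.78; Unit PH1 941.37; Unit 4B 690.47.
At nearest $5: Unit 1A $770; Unit 2C $750; Unit PH1 $940; Unit 4B $690. Sum = $3,150.
No rounding difference to absorb.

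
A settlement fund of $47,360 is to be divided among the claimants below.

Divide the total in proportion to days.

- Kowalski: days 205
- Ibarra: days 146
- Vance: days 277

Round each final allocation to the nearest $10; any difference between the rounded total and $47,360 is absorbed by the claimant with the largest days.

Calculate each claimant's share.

Total days = 205 + 146 + 277 = 628.
Unrounded shares: Kowalski 15,459.87; Ibarra 11,010.45; Vance 20,889.68.
After rounding ($10): Kowalski $15,460; Ibarra $11,010; Vance $20,890. Sum = $47,360.
Sum already equals the total — no adjustment.

Kowalski: $15,460 | Ibarra: $11,010 | Vance: $20,890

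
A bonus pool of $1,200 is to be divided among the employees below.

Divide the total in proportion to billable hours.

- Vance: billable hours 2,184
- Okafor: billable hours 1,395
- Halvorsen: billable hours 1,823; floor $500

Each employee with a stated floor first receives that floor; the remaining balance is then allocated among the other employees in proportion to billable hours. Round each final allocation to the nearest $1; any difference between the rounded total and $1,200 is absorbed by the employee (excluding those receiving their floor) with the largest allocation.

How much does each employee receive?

Vance: $427 | Okafor: $273 | Halvorsen: $500

Guaranteed amounts: Halvorsen $500. Residual $700.
Residual split over remaining billable hours 3,579: Vance 427.16 → $427; Okafor 272.84 → $273.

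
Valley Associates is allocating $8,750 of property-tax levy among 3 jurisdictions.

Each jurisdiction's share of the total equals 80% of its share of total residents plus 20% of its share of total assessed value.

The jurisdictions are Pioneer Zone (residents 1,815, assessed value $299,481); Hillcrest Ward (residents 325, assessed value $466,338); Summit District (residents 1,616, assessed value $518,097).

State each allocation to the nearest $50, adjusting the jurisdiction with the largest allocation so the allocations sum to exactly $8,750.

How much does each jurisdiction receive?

Residents total 3,756; assessed value total 1,283,916.
Blended shares (80% residents + 20% assessed value): Pioneer Zone 0.4332; Hillcrest Ward 0.1419; Summit District 0.4249.
Raw shares: Pioneer Zone 3,790.79; Hillcrest Ward 1,241.32; Summit District 3,717.89.
After rounding ($50): Pioneer Zone $3,800; Hillcrest Ward $1,250; Summit District $3,700. Sum = $8,750.
Rounded total matches; no reconciliation needed.

Pioneer Zone: $3,800 | Hillcrest Ward: $1,250 | Summit District: $3,700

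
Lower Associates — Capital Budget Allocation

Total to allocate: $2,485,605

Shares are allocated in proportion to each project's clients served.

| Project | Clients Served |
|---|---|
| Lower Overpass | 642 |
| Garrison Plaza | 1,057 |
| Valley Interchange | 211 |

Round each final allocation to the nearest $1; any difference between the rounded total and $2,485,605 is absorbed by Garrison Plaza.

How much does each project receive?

Clients served total: 1,910.
Proportional shares: Lower Overpass 642/1,910 × $2,485,605 = 835,475.61; Garrison Plaza 1,057/1,910 × $2,485,605 = 1,375,541.62; Valley Interchange 211/1,910 × $2,485,605 = 274,587.78.
At nearest $1: Lower Overpass $835,476; Garrison Plaza $1,375,542; Valley Interchange $274,588. Sum = $2,485,606.
Difference $2,485,605 − $2,485,606 = −$1 applied to Garrison Plaza: Garrison Plaza becomes $1,375,541.

Lower Overpass: $835,476 · Garrison Plaza: $1,375,541 · Valley Interchange: $274,588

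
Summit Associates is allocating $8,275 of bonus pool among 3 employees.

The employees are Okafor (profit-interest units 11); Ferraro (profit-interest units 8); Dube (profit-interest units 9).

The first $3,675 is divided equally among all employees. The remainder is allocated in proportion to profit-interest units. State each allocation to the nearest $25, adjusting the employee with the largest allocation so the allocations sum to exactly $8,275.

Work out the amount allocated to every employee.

Okafor: $3,025 | Ferraro: $2,550 | Dube: $2,700

$3,675 shared equally gives $1,225 per employee.
Remainder $4,600 by profit-interest units (total 28): Okafor 1,807.14 → $1,800; Ferraro 1,314.29 → $1,325; Dube 1,478.57 → $1,475.
Totals: Okafor $1,225 + $1,800 = $3,025; Ferraro $1,225 + $1,325 = $2,550; Dube $1,225 + $1,475 = $2,700.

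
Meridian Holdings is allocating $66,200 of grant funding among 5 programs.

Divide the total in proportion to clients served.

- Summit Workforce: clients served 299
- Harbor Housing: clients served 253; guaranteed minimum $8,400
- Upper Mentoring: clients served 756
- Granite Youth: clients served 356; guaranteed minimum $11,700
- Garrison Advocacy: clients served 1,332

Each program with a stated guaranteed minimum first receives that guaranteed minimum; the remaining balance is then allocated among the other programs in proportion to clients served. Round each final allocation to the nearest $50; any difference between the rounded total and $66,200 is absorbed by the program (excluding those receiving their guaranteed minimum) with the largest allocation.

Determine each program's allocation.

Fund the minimums — Harbor Housing $8,400; Granite Youth $11,700. Balance $46,100.
Balance split over remaining clients served 2,387: Summit Workforce 5,774.57 → $5,750; Upper Mentoring 14,600.59 → $14,600; Garrison Advocacy 25,724.84 → $25,700.
Rounding difference +$50 applied to Garrison Advocacy → $25,750.

Summit Workforce: $5,750; Harbor Housing: $8,400; Upper Mentoring: $14,600; Granite Youth: $11,700; Garrison Advocacy: $25,750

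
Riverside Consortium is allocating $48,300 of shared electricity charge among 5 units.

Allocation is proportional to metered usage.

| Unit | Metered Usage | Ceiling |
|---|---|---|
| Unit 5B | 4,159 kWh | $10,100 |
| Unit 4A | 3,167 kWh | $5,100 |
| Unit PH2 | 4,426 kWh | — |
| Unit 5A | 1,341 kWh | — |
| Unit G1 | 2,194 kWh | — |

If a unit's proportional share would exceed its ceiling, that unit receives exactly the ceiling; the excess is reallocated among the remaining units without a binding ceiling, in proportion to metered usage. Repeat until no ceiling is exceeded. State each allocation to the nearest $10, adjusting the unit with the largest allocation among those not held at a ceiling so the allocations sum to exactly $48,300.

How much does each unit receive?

Unit 5B: $10,100 | Unit 4A: $5,100 | Unit PH2: $18,400 | Unit 5A: $5,580 | Unit G1: $9,120

Total metered usage = 15,287.
Pro-rata shares before constraints: Unit 5B 13,140.56; Unit 4A 10,006.29; Unit PH2 13,984.16; Unit 5A 4,236.95; Unit G1 6,932.05.
Capped: Unit 5B ($10,100), Unit 4A ($5,100); residual $33,100 reallocated over remaining metered usage 7,961.
Remaining shares: Unit PH2 18,402.29 → $18,400; Unit 5A 5,575.57 → $5,580; Unit G1 9,122.15 → $9,120.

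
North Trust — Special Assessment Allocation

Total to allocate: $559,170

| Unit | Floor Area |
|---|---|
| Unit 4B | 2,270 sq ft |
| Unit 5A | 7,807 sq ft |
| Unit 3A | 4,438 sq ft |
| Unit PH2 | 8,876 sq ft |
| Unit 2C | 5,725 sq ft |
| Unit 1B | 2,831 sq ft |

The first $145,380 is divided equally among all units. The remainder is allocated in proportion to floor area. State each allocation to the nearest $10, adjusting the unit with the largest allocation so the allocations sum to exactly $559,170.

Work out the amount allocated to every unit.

First tranche $145,380 split equally: $24,230 each.
Remainder $413,790 by floor area (total 31,947): Unit 4B 29,401.93 → $29,400; Unit 5A 101,119.31 → $101,120; Unit 3A 57,482.71 → $57,480; Unit PH2 114,965.41 → $114,970; Unit 2C 74,152.43 → $74,150; Unit 1B 36,668.22 → $36,670.
Totals: Unit 4B $24,230 + $29,400 = $53,630; Unit 5A $24,230 + $101,120 = $125,350; Unit 3A $24,230 + $57,480 = $81,710; Unit PH2 $24,230 + $114,970 = $139,200; Unit 2C $24,230 + $74,150 = $98,380; Unit 1B $24,230 + $36,670 = $60,900.

Unit 4B: $53,630; Unit 5A: $125,350; Unit 3A: $81,710; Unit PH2: $139,200; Unit 2C: $98,380; Unit 1B: $60,900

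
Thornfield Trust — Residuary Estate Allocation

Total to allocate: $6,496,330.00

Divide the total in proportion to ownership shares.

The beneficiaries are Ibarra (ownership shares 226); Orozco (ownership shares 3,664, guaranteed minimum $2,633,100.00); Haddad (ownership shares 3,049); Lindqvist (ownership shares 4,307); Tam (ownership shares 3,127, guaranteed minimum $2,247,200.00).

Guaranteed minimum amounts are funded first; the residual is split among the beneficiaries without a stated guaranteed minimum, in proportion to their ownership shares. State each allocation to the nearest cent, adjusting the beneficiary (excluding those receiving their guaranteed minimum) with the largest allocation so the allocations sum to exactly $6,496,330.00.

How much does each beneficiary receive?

Ibarra: $48,169.72 · Orozco: $2,633,100.00 · Haddad: $649,864.87 · Lindqvist: $917,995.41 · Tam: $2,247,200.00

Guaranteed amounts: Orozco $2,633,100.00; Tam $2,247,200.00. Balance $1,616,030.00.
Balance split over remaining ownership shares 7,582: Ibarra 48,169.7151 → $48,169.72; Haddad 649,864.8734 → $649,864.87; Lindqvist 917,995.4115 → $917,995.41.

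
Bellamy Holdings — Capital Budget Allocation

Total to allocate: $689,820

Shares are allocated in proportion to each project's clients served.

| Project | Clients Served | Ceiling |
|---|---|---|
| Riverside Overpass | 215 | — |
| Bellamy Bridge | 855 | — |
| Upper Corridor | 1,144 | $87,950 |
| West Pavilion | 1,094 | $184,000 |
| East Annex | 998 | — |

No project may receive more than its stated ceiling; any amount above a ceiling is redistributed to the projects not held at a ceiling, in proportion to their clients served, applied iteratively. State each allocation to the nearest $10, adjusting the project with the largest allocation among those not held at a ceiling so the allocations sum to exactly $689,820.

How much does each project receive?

Riverside Overpass: $43,440 | Bellamy Bridge: $172,770 | Upper Corridor: $87,950 | West Pavilion: $184,000 | East Annex: $201,660

Combined clients served = 4,306.
Pro-rata shares before constraints: Riverside Overpass 34,442.94; Bellamy Bridge 136,970.76; Upper Corridor 183,268.48; West Pavilion 175,258.50; East Annex 159,879.32.
Capped: Upper Corridor ($87,950); residual $601,870 reallocated over remaining clients served 3,162.
Capped: West Pavilion ($184,000); residual $417,870 reallocated over remaining clients served 2,068.
Redistributed shares: Riverside Overpass 43,443.93 → $43,440; Bellamy Bridge 172,765.40 → $172,770; East Annex 201,660.67 → $201,660.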